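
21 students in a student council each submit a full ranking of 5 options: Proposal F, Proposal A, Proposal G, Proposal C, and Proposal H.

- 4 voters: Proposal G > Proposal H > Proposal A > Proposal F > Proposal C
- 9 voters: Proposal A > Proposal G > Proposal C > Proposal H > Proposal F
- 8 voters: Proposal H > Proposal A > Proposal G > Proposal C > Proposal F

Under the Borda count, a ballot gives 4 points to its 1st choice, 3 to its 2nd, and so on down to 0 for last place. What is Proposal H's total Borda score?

Borda scores:
  Proposal F: 4·1 + 9·0 + 8·0 = 4
  Proposal A: 4·2 + 9·4 + 8·3 = 68
  Proposal G: 4·4 + 9·3 + 8·2 = 59
  Proposal C: 4·0 + 9·2 + 8·1 = 26
  Proposal H: 4·3 + 9·1 + 8·4 = 53

53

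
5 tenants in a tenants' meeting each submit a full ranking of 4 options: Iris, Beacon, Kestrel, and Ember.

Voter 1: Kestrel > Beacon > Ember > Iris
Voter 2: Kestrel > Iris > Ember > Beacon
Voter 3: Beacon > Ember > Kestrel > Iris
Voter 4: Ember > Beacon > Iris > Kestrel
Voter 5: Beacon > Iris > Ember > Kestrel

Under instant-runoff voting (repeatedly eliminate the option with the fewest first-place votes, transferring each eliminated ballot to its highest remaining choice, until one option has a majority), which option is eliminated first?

Iris

Round 1: Beacon 2, Kestrel 2, Ember 1, Iris 0. Iris has the fewest and is eliminated.
Round 2: Beacon 2, Kestrel 2, Ember 1. Ember has the fewest and is eliminated.
Round 3: Beacon 3, Kestrel 2. Beacon has a majority.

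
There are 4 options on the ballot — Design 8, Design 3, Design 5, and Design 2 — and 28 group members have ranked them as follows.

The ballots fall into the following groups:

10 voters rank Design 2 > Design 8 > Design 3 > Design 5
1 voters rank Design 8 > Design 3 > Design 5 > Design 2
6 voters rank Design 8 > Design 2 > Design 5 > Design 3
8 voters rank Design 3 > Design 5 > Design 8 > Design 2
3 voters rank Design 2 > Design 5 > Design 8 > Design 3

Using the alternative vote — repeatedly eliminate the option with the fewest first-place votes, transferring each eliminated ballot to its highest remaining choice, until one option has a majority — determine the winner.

Design 2

Round 1: Design 2 13, Design 3 8, Design 8 7, Design 5 0. Design 5 has the fewest and is eliminated.
Round 2: Design 2 13, Design 3 8, Design 8 7. Design 8 has the fewest and is eliminated.
Round 3: Design 2 19, Design 3 9. Design 2 has a majority.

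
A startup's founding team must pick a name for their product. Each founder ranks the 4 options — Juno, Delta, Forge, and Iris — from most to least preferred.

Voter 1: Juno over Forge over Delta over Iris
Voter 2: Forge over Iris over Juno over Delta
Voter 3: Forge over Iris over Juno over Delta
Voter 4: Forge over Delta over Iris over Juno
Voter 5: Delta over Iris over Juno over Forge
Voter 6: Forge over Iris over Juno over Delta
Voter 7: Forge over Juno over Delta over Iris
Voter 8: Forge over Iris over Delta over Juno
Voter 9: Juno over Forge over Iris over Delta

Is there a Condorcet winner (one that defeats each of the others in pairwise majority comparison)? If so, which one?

Forge

Head-to-head results (9 voters total):
Juno vs Delta: Juno wins 6–3.
Juno vs Forge: Forge wins 6–3.
Juno vs Iris: Iris wins 6–3.
Delta vs Forge: Forge wins 8–1.
Delta vs Iris: Iris wins 5–4.
Forge vs Iris: Forge wins 8–1.
Forge beats each rival — Juno (6–3), Delta (8–1), Iris (8–1) — so Forge is the Condorcet winner.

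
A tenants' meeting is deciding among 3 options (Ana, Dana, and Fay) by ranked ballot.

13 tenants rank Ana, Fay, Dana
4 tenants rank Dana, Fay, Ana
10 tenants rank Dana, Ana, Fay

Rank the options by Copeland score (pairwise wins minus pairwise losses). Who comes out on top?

Dana

Pairwise results:
  Ana vs Dana: Dana wins 14–13.
  Ana vs Fay: Ana wins 23–4.
  Dana vs Fay: Dana wins 14–13.
Copeland scores (wins − losses):
  Ana: 1 − 1 = 0
  Dana: 2 − 0 = 2
  Fay: 0 − 2 = -2
Dana has the best Copeland score.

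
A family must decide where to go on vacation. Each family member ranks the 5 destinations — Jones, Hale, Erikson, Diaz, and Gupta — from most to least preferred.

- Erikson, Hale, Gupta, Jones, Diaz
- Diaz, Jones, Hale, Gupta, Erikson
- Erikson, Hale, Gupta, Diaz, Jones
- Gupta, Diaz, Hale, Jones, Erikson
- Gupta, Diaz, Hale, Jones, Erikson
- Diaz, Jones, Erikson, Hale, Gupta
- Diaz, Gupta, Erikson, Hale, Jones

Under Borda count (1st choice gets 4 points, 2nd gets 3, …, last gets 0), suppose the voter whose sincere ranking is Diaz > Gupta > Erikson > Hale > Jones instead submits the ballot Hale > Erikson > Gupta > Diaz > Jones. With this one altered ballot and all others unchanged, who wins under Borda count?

Borda totals with the altered ballot: Jones 9, Hale 17, Erikson 13, Diaz 16, Gupta 15.
The switch changes the winner from Diaz to Hale.

Hale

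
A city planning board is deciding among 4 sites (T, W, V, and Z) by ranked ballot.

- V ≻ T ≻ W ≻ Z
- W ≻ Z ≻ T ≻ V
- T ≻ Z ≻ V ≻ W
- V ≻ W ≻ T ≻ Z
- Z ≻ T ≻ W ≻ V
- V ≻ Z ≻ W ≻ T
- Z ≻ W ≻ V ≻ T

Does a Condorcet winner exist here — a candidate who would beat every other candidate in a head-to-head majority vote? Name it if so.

Z

Head-to-head results (7 voters total):
T vs W: W wins 4–3.
T vs V: V wins 4–3.
T vs Z: Z wins 4–3.
W vs V: V wins 4–3.
W vs Z: Z wins 4–3.
V vs Z: Z wins 4–3.
Z beats each rival — T (4–3), W (4–3), V (4–3) — so Z is the Condorcet winner.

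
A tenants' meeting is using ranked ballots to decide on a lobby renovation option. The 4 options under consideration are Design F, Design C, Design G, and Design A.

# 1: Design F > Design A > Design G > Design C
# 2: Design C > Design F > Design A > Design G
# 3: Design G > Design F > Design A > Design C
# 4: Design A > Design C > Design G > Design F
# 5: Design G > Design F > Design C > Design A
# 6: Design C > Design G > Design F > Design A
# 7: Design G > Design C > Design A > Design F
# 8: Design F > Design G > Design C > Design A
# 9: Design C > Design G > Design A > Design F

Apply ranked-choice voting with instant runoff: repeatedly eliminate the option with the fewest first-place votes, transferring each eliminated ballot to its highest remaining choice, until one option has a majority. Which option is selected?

Round 1: Design C 3, Design G 3, Design F 2, Design A 1. Design A has the fewest and is eliminated.
Round 2: Design C 4, Design G 3, Design F 2. Design F has the fewest and is eliminated.
Round 3: Design G 5, Design C 4. Design G has a majority.

Design G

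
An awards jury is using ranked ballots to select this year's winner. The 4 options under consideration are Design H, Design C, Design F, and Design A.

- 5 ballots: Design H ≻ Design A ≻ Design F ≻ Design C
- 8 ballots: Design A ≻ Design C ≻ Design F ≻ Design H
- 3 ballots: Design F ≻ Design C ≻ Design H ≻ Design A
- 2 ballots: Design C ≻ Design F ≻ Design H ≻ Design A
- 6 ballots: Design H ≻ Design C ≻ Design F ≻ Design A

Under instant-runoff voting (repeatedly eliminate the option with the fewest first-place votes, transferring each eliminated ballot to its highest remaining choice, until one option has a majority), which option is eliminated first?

Design C

Round 1: Design H 11, Design A 8, Design F 3, Design C 2. Design C has the fewest and is eliminated.
Round 2: Design H 11, Design A 8, Design F 5. Design F has the fewest and is eliminated.
Round 3: Design H 16, Design A 8. Design H has a majority.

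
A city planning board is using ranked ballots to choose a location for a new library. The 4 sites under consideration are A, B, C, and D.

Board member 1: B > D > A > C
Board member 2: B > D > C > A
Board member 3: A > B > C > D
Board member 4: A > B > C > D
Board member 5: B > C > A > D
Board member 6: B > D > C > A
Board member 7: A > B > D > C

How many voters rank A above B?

Ballots ranking A above B: 3.
Ballots ranking B above A: 4.
So 3 of 7 voters prefer A to B.

3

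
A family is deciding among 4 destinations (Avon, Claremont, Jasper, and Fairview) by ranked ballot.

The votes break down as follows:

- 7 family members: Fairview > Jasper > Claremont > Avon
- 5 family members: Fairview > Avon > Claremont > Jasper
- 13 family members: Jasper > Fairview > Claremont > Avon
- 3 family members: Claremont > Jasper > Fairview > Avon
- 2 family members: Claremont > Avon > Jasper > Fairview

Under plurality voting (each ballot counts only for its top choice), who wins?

First-place vote totals:
  Avon: 0
  Claremont: 5
  Jasper: 13
  Fairview: 12
Jasper has the most first-place votes.

Jasper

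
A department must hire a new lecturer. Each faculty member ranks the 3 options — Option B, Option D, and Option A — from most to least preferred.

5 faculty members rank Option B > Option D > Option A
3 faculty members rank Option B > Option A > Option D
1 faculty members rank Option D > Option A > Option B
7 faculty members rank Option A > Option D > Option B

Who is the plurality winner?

Option B

First-place vote totals:
  Option B: 8
  Option D: 1
  Option A: 7
Option B has the most first-place votes.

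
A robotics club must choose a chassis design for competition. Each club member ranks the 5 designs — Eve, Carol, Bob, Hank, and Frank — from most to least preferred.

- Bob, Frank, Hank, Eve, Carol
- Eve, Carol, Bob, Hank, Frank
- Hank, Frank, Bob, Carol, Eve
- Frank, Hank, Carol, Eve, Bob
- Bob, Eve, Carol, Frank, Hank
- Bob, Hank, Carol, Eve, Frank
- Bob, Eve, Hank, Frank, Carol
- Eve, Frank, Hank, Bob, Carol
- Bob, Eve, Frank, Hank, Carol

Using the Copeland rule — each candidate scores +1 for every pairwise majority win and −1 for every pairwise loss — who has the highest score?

Pairwise results:
  Eve vs Carol: Eve wins 6–3.
  Eve vs Bob: Bob wins 6–3.
  Eve vs Hank: Eve wins 5–4.
  Eve vs Frank: Eve wins 6–3.
  Carol vs Bob: Bob wins 7–2.
  Carol vs Hank: Hank wins 7–2.
  Carol vs Frank: Frank wins 6–3.
  Bob vs Hank: Bob wins 6–3.
  Bob vs Frank: Bob wins 6–3.
  Hank vs Frank: Frank wins 5–4.
Copeland scores (wins − losses):
  Eve: 3 − 1 = 2
  Carol: 0 − 4 = -4
  Bob: 4 − 0 = 4
  Hank: 1 − 3 = -2
  Frank: 2 − 2 = 0
Bob has the best Copeland score.

Bob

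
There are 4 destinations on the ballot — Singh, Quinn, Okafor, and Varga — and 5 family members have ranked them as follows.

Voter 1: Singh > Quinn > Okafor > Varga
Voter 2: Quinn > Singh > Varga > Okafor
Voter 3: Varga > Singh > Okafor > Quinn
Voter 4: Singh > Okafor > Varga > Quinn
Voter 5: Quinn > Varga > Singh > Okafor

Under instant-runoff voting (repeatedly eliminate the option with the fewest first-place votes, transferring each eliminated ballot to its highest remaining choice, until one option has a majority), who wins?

Singh

Round 1: Singh 2, Quinn 2, Varga 1, Okafor 0. Okafor has the fewest and is eliminated.
Round 2: Singh 2, Quinn 2, Varga 1. Varga has the fewest and is eliminated.
Round 3: Singh 3, Quinn 2. Singh has a majority.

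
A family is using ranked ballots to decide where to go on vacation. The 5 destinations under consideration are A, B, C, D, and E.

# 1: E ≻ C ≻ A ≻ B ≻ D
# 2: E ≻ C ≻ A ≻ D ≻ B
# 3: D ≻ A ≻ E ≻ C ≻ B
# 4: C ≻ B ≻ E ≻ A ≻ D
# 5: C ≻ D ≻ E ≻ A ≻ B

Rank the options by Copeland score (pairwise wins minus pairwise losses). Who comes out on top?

Pairwise results:
  A vs B: A wins 4–1.
  A vs C: C wins 4–1.
  A vs D: A wins 3–2.
  A vs E: E wins 4–1.
  B vs C: C wins 5–0.
  B vs D: D wins 3–2.
  B vs E: E wins 4–1.
  C vs D: C wins 4–1.
  C vs E: E wins 3–2.
  D vs E: E wins 3–2.
Copeland scores (wins − losses):
  A: 2 − 2 = 0
  B: 0 − 4 = -4
  C: 3 − 1 = 2
  D: 1 − 3 = -2
  E: 4 − 0 = 4
E has the best Copeland score.

E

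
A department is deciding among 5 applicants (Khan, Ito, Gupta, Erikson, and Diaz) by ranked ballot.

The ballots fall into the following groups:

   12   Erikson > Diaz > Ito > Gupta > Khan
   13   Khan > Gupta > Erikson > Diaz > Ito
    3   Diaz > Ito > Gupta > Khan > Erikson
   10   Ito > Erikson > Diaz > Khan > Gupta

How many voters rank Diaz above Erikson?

3

Ballots ranking Diaz above Erikson: 3.
Ballots ranking Erikson above Diaz: 12+13+10 = 35.
So 3 of 38 voters prefer Diaz to Erikson.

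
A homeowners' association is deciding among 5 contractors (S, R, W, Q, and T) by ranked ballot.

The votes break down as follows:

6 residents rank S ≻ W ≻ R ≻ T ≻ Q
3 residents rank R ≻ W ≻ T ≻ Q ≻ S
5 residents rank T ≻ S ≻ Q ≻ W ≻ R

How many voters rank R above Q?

Ballots ranking R above Q: 6+3 = 9.
Ballots ranking Q above R: 5.
So 9 of 14 voters prefer R to Q.

9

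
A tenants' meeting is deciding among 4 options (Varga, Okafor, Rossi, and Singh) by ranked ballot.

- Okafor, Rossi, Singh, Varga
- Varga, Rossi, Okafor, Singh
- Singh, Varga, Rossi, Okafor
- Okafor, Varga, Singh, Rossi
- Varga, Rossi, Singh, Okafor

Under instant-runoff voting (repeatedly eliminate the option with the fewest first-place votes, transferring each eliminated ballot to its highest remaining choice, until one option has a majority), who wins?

Round 1: Varga 2, Okafor 2, Singh 1, Rossi 0. Rossi has the fewest and is eliminated.
Round 2: Varga 2, Okafor 2, Singh 1. Singh has the fewest and is eliminated.
Round 3: Varga 3, Okafor 2. Varga has a majority.

Varga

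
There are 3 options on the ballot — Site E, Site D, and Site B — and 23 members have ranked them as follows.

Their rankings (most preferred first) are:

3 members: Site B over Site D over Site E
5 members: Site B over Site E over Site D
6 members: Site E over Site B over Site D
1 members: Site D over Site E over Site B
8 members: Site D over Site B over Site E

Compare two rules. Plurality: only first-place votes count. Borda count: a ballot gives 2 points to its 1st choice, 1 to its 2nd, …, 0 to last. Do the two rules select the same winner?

No

Plurality first-place counts: Site E 6, Site D 9, Site B 8 → Site D.
Borda totals: Site E 18, Site D 21, Site B 30 → Site B.
The two rules disagree: plurality picks Site D, Borda picks Site B.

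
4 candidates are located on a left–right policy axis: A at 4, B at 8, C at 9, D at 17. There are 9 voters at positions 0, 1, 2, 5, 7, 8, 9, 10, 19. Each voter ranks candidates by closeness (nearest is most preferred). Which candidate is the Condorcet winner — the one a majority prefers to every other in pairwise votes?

With single-peaked preferences on a line, the Condorcet winner is the candidate closest to the median voter.
The median voter (position 7) is closest to B at 8.
Check: B vs C — voters closer to B: 6 of 9.

B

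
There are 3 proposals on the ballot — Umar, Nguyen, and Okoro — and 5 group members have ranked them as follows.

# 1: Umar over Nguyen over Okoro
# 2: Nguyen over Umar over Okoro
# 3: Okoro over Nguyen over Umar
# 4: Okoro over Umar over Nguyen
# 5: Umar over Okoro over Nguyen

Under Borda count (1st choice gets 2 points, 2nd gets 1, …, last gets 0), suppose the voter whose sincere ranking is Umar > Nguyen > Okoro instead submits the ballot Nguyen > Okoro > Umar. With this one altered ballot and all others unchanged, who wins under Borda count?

Okoro

Borda totals with the altered ballot: Umar 4, Nguyen 5, Okoro 6.
The switch changes the winner from Umar to Okoro.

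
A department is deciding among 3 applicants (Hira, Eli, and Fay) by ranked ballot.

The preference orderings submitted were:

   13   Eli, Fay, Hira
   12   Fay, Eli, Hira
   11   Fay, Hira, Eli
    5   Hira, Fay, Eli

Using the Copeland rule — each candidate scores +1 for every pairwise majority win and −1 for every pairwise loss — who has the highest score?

Pairwise results:
  Hira vs Eli: Eli wins 25–16.
  Hira vs Fay: Fay wins 36–5.
  Eli vs Fay: Fay wins 28–13.
Copeland scores (wins − losses):
  Hira: 0 − 2 = -2
  Eli: 1 − 1 = 0
  Fay: 2 − 0 = 2
Fay has the best Copeland score.

Fay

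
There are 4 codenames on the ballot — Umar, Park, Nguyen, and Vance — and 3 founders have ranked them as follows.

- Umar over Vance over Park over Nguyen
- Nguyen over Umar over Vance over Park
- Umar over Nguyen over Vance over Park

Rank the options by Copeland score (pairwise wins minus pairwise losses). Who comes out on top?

Umar

Pairwise results:
  Umar vs Park: Umar wins 3–0.
  Umar vs Nguyen: Umar wins 2–1.
  Umar vs Vance: Umar wins 3–0.
  Park vs Nguyen: Nguyen wins 2–1.
  Park vs Vance: Vance wins 3–0.
  Nguyen vs Vance: Nguyen wins 2–1.
Copeland scores (wins − losses):
  Umar: 3 − 0 = 3
  Park: 0 − 3 = -3
  Nguyen: 2 − 1 = 1
  Vance: 1 − 2 = -1
Umar has the best Copeland score.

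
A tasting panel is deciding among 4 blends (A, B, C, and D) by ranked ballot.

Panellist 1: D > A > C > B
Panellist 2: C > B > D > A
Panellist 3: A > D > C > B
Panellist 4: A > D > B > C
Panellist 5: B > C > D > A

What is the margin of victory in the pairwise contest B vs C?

Ballots ranking B above C: 2.
Ballots ranking C above B: 3.
C wins 3–2, a margin of 1.

1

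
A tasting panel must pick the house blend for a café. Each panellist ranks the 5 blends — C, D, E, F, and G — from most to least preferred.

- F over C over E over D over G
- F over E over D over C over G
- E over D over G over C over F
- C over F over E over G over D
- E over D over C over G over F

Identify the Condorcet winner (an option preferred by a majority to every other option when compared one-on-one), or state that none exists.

None — there is no Condorcet winner

Head-to-head results (5 voters total):
C vs D: D wins 3–2.
C vs E: E wins 3–2.
C vs F: C wins 3–2.
C vs G: C wins 4–1.
D vs E: E wins 5–0.
D vs F: F wins 3–2.
D vs G: D wins 4–1.
E vs F: F wins 3–2.
E vs G: E wins 5–0.
F vs G: F wins 3–2.
No candidate beats all others: C beats F beats D beats C, a majority cycle.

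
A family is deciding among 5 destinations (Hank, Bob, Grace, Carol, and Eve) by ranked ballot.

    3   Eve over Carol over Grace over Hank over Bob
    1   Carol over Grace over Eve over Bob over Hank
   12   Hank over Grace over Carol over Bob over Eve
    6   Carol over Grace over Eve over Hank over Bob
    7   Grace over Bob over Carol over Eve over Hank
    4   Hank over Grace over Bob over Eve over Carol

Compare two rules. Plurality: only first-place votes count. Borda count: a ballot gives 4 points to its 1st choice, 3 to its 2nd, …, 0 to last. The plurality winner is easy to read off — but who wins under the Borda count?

Grace

Plurality first-place counts: Hank 16, Bob 0, Grace 7, Carol 7, Eve 3 → Hank.
Borda totals: Hank 73, Bob 42, Grace 103, Carol 75, Eve 37 → Grace.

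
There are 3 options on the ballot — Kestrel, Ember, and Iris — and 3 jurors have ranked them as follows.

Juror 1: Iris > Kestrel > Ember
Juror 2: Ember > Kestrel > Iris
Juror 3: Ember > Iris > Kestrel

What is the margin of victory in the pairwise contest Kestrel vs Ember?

1

Ballots ranking Kestrel above Ember: 1.
Ballots ranking Ember above Kestrel: 2.
Ember wins 2–1, a margin of 1.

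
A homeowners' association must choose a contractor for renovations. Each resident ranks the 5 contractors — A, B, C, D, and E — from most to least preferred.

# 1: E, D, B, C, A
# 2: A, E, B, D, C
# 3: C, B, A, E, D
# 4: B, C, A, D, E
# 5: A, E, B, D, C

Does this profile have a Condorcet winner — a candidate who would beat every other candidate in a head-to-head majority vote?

Head-to-head results (5 voters total):
A vs B: B wins 3–2.
A vs C: C wins 3–2.
A vs D: A wins 4–1.
A vs E: A wins 4–1.
B vs C: B wins 4–1.
B vs D: B wins 4–1.
B vs E: E wins 3–2.
C vs D: D wins 3–2.
C vs E: E wins 3–2.
D vs E: E wins 4–1.
No candidate beats all others: A beats E beats B beats A, a majority cycle.

No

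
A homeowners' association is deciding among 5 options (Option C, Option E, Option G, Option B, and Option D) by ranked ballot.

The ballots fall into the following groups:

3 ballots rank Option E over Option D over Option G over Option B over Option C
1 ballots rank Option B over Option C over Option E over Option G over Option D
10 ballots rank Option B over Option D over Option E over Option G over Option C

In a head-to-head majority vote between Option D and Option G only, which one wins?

Ballots ranking Option D above Option G: 3+10 = 13.
Ballots ranking Option G above Option D: 1.
Option D wins the head-to-head, 13–1.

Option D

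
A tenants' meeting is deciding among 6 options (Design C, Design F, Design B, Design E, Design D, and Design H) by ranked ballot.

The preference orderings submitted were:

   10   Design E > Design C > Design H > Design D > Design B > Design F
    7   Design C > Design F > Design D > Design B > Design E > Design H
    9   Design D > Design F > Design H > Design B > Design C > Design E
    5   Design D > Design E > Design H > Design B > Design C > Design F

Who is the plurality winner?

Design D

First-place vote totals:
  Design C: 7
  Design F: 0
  Design B: 0
  Design E: 10
  Design D: 14
  Design H: 0
Design D has the most first-place votes.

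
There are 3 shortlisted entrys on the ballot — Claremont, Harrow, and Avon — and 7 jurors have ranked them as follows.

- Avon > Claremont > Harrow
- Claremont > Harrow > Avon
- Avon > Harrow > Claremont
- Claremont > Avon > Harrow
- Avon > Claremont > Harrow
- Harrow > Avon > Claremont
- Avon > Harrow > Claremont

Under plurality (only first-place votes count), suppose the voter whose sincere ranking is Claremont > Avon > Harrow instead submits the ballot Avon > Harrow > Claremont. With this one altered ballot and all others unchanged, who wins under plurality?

Avon

First-place totals with the altered ballot: Claremont 1, Harrow 1, Avon 5.
The winner is unchanged: still Avon.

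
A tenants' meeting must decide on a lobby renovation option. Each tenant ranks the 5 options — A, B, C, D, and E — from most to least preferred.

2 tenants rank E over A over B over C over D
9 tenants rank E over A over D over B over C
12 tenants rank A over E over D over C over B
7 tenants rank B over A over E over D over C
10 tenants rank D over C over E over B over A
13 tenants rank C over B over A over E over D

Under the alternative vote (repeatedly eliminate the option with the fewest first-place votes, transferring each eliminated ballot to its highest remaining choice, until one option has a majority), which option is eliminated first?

B

Round 1: C 13, A 12, E 11, D 10, B 7. B has the fewest and is eliminated.
Round 2: A 19, C 13, E 11, D 10. D has the fewest and is eliminated.
Round 3: C 23, A 19, E 11. E has the fewest and is eliminated.
Round 4: A 30, C 23. A has a majority.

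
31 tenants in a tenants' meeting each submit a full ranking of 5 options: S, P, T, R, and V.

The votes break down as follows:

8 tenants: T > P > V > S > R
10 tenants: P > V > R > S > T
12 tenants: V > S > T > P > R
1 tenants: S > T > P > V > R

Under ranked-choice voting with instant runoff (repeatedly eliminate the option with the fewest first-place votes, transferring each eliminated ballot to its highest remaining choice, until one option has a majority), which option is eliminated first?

Round 1: V 12, P 10, T 8, S 1, R 0. R has the fewest and is eliminated.
Round 2: V 12, P 10, T 8, S 1. S has the fewest and is eliminated.
Round 3: V 12, P 10, T 9. T has the fewest and is eliminated.
Round 4: P 19, V 12. P has a majority.

R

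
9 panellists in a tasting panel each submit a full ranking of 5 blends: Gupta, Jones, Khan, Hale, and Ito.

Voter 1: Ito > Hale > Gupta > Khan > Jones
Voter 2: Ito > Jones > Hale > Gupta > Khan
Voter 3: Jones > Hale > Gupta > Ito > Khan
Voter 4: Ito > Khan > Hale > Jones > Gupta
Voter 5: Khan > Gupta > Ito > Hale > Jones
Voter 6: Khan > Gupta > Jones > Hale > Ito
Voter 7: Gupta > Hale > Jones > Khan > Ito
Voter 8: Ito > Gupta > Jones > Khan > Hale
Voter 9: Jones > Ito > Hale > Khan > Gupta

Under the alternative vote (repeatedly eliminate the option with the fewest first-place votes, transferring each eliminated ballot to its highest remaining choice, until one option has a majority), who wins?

Round 1: Ito 4, Jones 2, Khan 2, Gupta 1, Hale 0. Hale has the fewest and is eliminated.
Round 2: Ito 4, Jones 2, Khan 2, Gupta 1. Gupta has the fewest and is eliminated.
Round 3: Ito 4, Jones 3, Khan 2. Khan has the fewest and is eliminated.
Round 4: Ito 5, Jones 4. Ito has a majority.

Ito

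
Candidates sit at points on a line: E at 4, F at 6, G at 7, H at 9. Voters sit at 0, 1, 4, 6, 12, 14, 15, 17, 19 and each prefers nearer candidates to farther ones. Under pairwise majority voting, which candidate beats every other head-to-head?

With single-peaked preferences on a line, the Condorcet winner is the candidate closest to the median voter.
The median voter (position 12) is closest to H at 9.
Check: H vs G — voters closer to H: 5 of 9.

H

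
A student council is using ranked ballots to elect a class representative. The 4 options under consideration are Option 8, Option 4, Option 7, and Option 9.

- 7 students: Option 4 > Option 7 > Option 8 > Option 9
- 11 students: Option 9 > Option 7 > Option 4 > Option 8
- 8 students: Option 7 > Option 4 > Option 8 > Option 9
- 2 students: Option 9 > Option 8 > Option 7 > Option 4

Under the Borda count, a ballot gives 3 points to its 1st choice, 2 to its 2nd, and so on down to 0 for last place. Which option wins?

Borda scores:
  Option 8: 7·1 + 11·0 + 8·1 + 2·2 = 19
  Option 4: 7·3 + 11·1 + 8·2 + 2·0 = 48
  Option 7: 7·2 + 11·2 + 8·3 + 2·1 = 62
  Option 9: 7·0 + 11·3 + 8·0 + 2·3 = 39
Option 7 has the highest total.

Option 7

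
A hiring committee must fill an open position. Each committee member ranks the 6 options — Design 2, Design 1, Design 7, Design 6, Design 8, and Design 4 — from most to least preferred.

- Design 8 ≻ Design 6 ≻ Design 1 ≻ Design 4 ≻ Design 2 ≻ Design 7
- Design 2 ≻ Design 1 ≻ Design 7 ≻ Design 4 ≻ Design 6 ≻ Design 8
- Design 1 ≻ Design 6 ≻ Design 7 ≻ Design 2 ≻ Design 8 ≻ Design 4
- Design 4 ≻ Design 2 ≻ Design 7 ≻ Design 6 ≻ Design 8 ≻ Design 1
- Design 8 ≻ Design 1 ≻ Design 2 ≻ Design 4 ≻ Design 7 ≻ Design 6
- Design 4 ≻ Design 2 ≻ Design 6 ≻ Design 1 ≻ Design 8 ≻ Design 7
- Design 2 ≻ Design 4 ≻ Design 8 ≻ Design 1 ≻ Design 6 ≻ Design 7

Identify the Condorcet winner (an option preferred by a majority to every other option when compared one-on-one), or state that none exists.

Head-to-head results (7 voters total):
Design 2 vs Design 1: Design 2 wins 4–3.
Design 2 vs Design 7: Design 2 wins 6–1.
Design 2 vs Design 6: Design 2 wins 5–2.
Design 2 vs Design 8: Design 2 wins 5–2.
Design 2 vs Design 4: Design 2 wins 4–3.
Design 1 vs Design 7: Design 1 wins 6–1.
Design 1 vs Design 6: Design 1 wins 4–3.
Design 1 vs Design 8: Design 8 wins 4–3.
Design 1 vs Design 4: Design 1 wins 4–3.
Design 7 vs Design 6: Design 6 wins 4–3.
Design 7 vs Design 8: Design 8 wins 4–3.
Design 7 vs Design 4: Design 4 wins 5–2.
Design 6 vs Design 8: Design 6 wins 4–3.
Design 6 vs Design 4: Design 4 wins 5–2.
Design 8 vs Design 4: Design 4 wins 4–3.
Design 2 beats each rival — Design 1 (4–3), Design 7 (6–1), Design 6 (5–2), Design 8 (5–2), Design 4 (4–3) — so Design 2 is the Condorcet winner.

Design 2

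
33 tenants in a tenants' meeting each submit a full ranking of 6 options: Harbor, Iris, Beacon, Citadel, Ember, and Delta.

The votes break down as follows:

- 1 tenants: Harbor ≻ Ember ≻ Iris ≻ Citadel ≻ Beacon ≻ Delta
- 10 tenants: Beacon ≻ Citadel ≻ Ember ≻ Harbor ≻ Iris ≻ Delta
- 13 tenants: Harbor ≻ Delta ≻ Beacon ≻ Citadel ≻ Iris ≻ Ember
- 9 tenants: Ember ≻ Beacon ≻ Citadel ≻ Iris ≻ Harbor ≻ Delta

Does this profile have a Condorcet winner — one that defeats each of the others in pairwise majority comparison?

Head-to-head results (33 voters total):
Harbor vs Iris: Harbor wins 24–9.
Harbor vs Beacon: Beacon wins 19–14.
Harbor vs Citadel: Citadel wins 19–14.
Harbor vs Ember: Ember wins 19–14.
Harbor vs Delta: Harbor wins 33–0.
Iris vs Beacon: Beacon wins 32–1.
Iris vs Citadel: Citadel wins 32–1.
Iris vs Ember: Ember wins 20–13.
Iris vs Delta: Iris wins 20–13.
Beacon vs Citadel: Beacon wins 32–1.
Beacon vs Ember: Beacon wins 23–10.
Beacon vs Delta: Beacon wins 20–13.
Citadel vs Ember: Citadel wins 23–10.
Citadel vs Delta: Citadel wins 20–13.
Ember vs Delta: Ember wins 20–13.
Beacon beats each rival — Harbor (19–14), Iris (32–1), Citadel (32–1), Ember (23–10), Delta (20–13) — so Beacon is the Condorcet winner.

Yes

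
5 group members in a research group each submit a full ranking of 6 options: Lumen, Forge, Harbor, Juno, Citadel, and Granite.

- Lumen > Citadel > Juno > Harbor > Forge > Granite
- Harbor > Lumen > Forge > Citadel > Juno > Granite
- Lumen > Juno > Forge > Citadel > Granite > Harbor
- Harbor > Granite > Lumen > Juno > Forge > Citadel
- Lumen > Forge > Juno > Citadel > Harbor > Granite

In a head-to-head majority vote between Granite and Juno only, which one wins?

Juno

Ballots ranking Granite above Juno: 1.
Ballots ranking Juno above Granite: 4.
Juno wins the head-to-head, 4–1.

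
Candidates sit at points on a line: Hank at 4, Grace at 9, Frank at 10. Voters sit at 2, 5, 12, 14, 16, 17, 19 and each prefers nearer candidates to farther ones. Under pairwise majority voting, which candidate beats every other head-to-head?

With single-peaked preferences on a line, the Condorcet winner is the candidate closest to the median voter.
The median voter (position 14) is closest to Frank at 10.
Check: Frank vs Hank — voters closer to Frank: 5 of 7.

Frank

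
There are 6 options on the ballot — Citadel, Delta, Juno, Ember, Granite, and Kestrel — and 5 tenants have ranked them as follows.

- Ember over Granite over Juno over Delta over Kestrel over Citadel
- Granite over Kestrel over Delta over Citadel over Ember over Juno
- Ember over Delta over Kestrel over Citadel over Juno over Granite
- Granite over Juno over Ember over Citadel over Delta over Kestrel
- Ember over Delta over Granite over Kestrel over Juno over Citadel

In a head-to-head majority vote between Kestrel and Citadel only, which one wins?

Ballots ranking Kestrel above Citadel: 4.
Ballots ranking Citadel above Kestrel: 1.
Kestrel wins the head-to-head, 4–1.

Kestrel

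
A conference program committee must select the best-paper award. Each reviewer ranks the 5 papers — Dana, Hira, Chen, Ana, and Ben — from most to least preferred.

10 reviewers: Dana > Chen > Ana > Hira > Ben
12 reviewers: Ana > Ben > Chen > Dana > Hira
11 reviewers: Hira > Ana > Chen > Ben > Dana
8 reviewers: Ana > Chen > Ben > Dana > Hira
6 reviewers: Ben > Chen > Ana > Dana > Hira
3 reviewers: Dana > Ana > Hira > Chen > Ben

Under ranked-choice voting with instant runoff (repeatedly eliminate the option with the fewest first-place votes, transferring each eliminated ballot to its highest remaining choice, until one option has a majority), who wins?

Ana

Round 1: Ana 20, Dana 13, Hira 11, Ben 6, Chen 0. Chen has the fewest and is eliminated.
Round 2: Ana 20, Dana 13, Hira 11, Ben 6. Ben has the fewest and is eliminated.
Round 3: Ana 26, Dana 13, Hira 11. Ana has a majority.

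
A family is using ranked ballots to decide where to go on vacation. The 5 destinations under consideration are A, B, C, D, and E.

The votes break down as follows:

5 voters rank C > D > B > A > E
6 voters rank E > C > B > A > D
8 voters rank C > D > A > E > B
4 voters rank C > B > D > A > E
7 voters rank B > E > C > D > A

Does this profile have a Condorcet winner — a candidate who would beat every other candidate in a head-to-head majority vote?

Head-to-head results (30 voters total):
A vs B: B wins 22–8.
A vs C: C wins 30–0.
A vs D: D wins 24–6.
A vs E: A wins 17–13.
B vs C: C wins 23–7.
B vs D: B wins 17–13.
B vs E: B wins 16–14.
C vs D: C wins 30–0.
C vs E: C wins 17–13.
D vs E: D wins 17–13.
C beats each rival — A (30–0), B (23–7), D (30–0), E (17–13) — so C is the Condorcet winner.

Yes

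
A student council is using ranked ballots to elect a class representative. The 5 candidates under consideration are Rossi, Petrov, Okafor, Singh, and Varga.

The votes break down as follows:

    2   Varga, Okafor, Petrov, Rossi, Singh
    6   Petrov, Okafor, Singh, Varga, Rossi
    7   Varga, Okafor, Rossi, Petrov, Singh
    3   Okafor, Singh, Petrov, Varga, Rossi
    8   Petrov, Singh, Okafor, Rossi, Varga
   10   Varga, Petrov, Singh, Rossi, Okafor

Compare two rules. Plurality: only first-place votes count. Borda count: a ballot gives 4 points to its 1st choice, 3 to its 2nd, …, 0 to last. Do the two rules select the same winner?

No

Plurality first-place counts: Rossi 0, Petrov 14, Okafor 3, Singh 0, Varga 19 → Varga.
Borda totals: Rossi 34, Petrov 103, Okafor 73, Singh 65, Varga 85 → Petrov.
The two rules disagree: plurality picks Varga, Borda picks Petrov.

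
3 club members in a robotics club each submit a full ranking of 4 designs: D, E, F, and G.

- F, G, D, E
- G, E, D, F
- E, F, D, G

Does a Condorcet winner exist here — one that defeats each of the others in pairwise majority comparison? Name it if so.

None — there is no Condorcet winner

Head-to-head results (3 voters total):
D vs E: E wins 2–1.
D vs F: F wins 2–1.
D vs G: G wins 2–1.
E vs F: E wins 2–1.
E vs G: G wins 2–1.
F vs G: F wins 2–1.
No candidate beats all others: E beats F beats G beats E, a majority cycle.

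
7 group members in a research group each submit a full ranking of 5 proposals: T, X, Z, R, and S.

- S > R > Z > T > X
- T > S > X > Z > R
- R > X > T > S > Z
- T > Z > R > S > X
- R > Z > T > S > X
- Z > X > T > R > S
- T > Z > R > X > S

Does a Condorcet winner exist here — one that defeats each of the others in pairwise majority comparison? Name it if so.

T

Head-to-head results (7 voters total):
T vs X: T wins 5–2.
T vs Z: T wins 4–3.
T vs R: T wins 4–3.
T vs S: T wins 6–1.
X vs Z: Z wins 5–2.
X vs R: R wins 5–2.
X vs S: S wins 4–3.
Z vs R: Z wins 4–3.
Z vs S: Z wins 4–3.
R vs S: R wins 5–2.
T beats each rival — X (5–2), Z (4–3), R (4–3), S (6–1) — so T is the Condorcet winner.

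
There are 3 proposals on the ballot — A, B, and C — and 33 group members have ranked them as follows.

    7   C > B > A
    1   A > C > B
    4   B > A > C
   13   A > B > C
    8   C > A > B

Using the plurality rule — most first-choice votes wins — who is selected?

C

First-place vote totals:
  A: 14
  B: 4
  C: 15
C has the most first-place votes.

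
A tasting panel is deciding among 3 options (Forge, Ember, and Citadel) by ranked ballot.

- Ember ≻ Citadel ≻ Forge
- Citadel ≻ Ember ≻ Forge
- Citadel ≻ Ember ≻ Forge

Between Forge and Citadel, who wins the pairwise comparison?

Ballots ranking Forge above Citadel: 0.
Ballots ranking Citadel above Forge: 3.
Citadel wins the head-to-head, 3–0.

Citadel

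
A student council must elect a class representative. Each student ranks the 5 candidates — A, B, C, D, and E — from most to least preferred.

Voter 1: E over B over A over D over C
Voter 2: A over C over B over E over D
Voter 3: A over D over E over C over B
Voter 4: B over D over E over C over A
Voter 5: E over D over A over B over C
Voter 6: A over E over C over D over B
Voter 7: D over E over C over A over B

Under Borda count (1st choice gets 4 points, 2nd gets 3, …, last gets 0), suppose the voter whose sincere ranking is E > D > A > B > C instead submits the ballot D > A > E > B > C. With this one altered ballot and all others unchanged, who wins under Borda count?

Borda totals with the altered ballot: A 18, B 10, C 9, D 16, E 17.
The switch changes the winner from E to A.

A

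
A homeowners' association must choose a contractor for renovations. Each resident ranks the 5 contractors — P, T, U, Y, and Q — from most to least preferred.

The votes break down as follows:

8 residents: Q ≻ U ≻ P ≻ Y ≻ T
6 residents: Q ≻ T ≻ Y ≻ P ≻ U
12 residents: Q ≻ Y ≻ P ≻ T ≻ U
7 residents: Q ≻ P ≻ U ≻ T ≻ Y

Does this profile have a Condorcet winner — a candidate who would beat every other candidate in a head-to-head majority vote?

Yes

Head-to-head results (33 voters total):
P vs T: P wins 27–6.
P vs U: P wins 25–8.
P vs Y: Y wins 18–15.
P vs Q: Q wins 33–0.
T vs U: T wins 18–15.
T vs Y: Y wins 20–13.
T vs Q: Q wins 33–0.
U vs Y: Y wins 18–15.
U vs Q: Q wins 33–0.
Y vs Q: Q wins 33–0.
Q beats each rival — P (33–0), T (33–0), U (33–0), Y (33–0) — so Q is the Condorcet winner.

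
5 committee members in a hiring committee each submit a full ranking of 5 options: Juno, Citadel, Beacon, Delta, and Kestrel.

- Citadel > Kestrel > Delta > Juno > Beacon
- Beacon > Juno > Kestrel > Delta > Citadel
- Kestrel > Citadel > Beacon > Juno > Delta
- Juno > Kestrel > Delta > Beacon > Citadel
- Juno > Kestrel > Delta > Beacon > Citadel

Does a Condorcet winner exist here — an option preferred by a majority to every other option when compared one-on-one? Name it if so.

Head-to-head results (5 voters total):
Juno vs Citadel: Juno wins 3–2.
Juno vs Beacon: Juno wins 3–2.
Juno vs Delta: Juno wins 4–1.
Juno vs Kestrel: Juno wins 3–2.
Citadel vs Beacon: Beacon wins 3–2.
Citadel vs Delta: Delta wins 3–2.
Citadel vs Kestrel: Kestrel wins 4–1.
Beacon vs Delta: Delta wins 3–2.
Beacon vs Kestrel: Kestrel wins 4–1.
Delta vs Kestrel: Kestrel wins 5–0.
Juno beats each rival — Citadel (3–2), Beacon (3–2), Delta (4–1), Kestrel (3–2) — so Juno is the Condorcet winner.

Juno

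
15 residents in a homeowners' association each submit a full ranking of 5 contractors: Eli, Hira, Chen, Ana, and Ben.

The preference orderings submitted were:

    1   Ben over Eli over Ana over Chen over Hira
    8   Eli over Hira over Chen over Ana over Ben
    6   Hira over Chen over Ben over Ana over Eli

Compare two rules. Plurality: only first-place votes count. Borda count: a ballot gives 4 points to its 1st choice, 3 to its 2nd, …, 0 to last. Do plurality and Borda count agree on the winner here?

No

Plurality first-place counts: Eli 8, Hira 6, Chen 0, Ana 0, Ben 1 → Eli.
Borda totals: Eli 35, Hira 48, Chen 35, Ana 16, Ben 16 → Hira.
The two rules disagree: plurality picks Eli, Borda picks Hira.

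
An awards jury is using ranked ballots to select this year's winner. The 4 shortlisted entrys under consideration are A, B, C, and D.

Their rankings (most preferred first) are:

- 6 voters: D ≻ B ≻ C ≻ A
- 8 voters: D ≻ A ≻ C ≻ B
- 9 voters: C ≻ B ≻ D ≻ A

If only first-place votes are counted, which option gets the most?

First-place vote totals:
  A: 0
  B: 0
  C: 9
  D: 14
D has the most first-place votes.

D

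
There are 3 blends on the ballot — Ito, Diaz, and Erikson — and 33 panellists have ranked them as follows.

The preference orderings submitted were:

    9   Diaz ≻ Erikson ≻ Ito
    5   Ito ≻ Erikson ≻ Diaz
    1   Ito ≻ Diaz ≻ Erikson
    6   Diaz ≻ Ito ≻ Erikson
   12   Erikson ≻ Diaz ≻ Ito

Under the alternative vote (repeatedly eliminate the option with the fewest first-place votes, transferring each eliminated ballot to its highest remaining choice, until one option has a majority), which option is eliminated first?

Ito

Round 1: Diaz 15, Erikson 12, Ito 6. Ito has the fewest and is eliminated.
Round 2: Erikson 17, Diaz 16. Erikson has a majority.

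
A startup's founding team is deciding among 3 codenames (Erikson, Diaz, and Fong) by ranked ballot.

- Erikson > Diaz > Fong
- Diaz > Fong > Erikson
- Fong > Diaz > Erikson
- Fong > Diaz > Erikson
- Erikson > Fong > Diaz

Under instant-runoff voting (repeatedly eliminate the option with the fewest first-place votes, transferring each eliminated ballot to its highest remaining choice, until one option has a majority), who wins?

Fong

Round 1: Erikson 2, Fong 2, Diaz 1. Diaz has the fewest and is eliminated.
Round 2: Fong 3, Erikson 2. Fong has a majority.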